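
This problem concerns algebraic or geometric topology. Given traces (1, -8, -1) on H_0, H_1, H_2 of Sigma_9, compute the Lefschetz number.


L(f) = tr(f_0*) - tr(f_1*) + tr(f_2*).
= 1 - (-8) + (-1)
= 8

8


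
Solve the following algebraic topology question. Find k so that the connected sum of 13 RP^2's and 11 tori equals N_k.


Since a >= 1, the sum is non-orientable; each T^2 can be replaced by RP^2 # RP^2 (since T^2#RP^2 = 3RP^2).
Total crosscaps k = 13 + 2*11 = 35.
Check via chi: chi = 13*1 + 11*0 - (13+11-1)*2 = -33 = 2 - k = -33. Consistent.

35


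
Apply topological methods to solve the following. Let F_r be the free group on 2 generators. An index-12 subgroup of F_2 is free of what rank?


Nielsen-Schreier: an index-n subgroup of F_r is free of rank 1 + n(r-1).
Equivalently: chi(cover) = n*chi(base); chi(vee_r S^1) = 1 - 2 = -1.
chi(E) = 12*(-1) = -12; rank = 1 - chi(E) = 1 - (-12) = 13.
rank = 1 + 12*(2-1) = 1 + 12 = 13

13


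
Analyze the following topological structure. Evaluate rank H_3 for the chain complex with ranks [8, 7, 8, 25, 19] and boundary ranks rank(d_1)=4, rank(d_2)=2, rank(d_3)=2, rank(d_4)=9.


rank H_k = rank(ker d_k) - rank(im d_{k+1}).
rank(ker d_3) = rank(C_3) - rank(d_3) = 25 - 2 = 23.
rank(im d_{3+1}) = 9.
rank H_3 = 23 - 9 = 14

14


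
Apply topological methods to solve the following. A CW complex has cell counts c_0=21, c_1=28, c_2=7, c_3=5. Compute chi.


chi = sum_k (-1)^k c_k.
= (-1)^0*21 + (-1)^1*28 + (-1)^2*7 + (-1)^3*5
= (21) + (-28) + (7) + (-5)
= -5

-5


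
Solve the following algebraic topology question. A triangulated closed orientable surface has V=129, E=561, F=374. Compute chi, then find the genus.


chi = V - E + F = 129 - 561 + 374 = -58
For orientable closed surface: chi = 2 - 2g, so g = (2 - chi)/2.
g = (2 - (-58)) / 2 = 60 / 2 = 30

30


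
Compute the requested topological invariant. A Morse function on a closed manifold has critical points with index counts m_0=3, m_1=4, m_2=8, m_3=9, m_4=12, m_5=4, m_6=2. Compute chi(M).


Morse theory: chi(M) = sum_k (-1)^k m_k where m_k = #(index-k critical points).
= (3) + (-4) + (8) + (-9) + (12) + (-4) + (2) = 8

8


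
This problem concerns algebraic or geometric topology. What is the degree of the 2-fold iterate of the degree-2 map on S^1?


deg(f) = 2. Degree is multiplicative: deg(f^2) = (deg f)^2.
deg(f^2) = (2)^2 = 4

4


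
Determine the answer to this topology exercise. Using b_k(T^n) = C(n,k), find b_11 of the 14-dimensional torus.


By the Kunneth formula, b_k(T^n) = C(n,k).
b_11(T^14) = C(14,11).
C(14,11) = 14!/(11!*3!) = 364

364


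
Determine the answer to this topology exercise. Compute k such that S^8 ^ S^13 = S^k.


S^m ^ S^n = S^{m+n}.
k = 8 + 13 = 21

21


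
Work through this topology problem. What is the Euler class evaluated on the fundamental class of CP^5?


For any closed oriented manifold, <e(TM),[M]> = chi(M).
chi(CP^5) = 5+1 = 6

6


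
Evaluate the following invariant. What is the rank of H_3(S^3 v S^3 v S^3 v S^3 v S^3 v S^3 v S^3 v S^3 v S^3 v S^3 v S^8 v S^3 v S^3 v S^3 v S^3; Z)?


For a wedge of spheres, H_k (k>0) is free on one generator per sphere of dimension k.
Spheres of dimension 3: count = 14.
b_3 = 14

14


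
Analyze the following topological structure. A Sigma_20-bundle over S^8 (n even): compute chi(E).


chi(S^8) = 2 (n even), chi(Sigma_20) = 2 - 2*20 = -38.
chi(E) = 2 * (-38) = -76

-76


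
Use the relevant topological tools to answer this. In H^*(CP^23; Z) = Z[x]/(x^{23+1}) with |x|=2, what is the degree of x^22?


|x| = 2 in H^*(CP^n).
|x^22| = 22 * |x| = 22 * 2 = 44

44


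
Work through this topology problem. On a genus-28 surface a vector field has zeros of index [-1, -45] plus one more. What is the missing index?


Poincare-Hopf: sum of indices = chi(M).
chi(Sigma_28) = 2 - 2*28 = -54.
Sum of known indices = -46.
x = chi - (sum known) = -54 - (-46) = -8

-8


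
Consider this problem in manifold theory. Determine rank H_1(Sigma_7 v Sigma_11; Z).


For a wedge: H_1(A v B) = H_1(A) + H_1(B).
b_1(Sigma_7) = 14, b_1(Sigma_11) = 22.
b_1 = 14 + 22 = 36

36


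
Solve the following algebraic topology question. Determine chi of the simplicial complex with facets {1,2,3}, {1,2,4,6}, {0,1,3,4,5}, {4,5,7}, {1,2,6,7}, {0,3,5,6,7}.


Enumerate all faces; f-vector: f_0=8, f_1=26, f_2=28, f_3=12, f_4=2.
chi = sum (-1)^k f_k = 0

0


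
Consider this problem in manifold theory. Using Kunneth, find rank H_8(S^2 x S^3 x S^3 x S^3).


Each S^d has Poincare polynomial 1 + t^d.
The product S^2 x S^3 x S^3 x S^3 has Poincare polynomial prod(1+t^d_i).
Expanding: b_0=1, b_2=1, b_3=3, b_5=3, b_6=3, b_8=3, b_9=1, b_11=1.
b_8 = 3

3


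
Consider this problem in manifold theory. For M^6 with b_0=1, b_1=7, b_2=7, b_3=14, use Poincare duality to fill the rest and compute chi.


By Poincare duality b_k = b_{6-k}, so full Betti numbers: b_0=1, b_1=7, b_2=7, b_3=14, b_4=7, b_5=7, b_6=1.
chi = sum (-1)^k b_k = -12

-12


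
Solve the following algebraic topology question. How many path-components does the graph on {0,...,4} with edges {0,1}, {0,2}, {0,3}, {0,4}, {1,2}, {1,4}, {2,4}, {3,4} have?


Run DFS/union-find over 5 vertices.
V = 5, E = 8.
Number of components = 1

1


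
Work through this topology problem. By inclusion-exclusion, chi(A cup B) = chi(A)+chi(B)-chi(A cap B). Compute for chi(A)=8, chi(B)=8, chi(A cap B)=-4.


chi(A cup B) = chi(A) + chi(B) - chi(A cap B)
= 8 + (8) - (-4)
= 20

20


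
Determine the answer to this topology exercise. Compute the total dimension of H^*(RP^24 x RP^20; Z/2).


dim H^*(RP^n; Z/2) = n+1 (one Z/2 in each degree 0..n).
Total Betti number is multiplicative.
Total = (24+1) * (20+1) = 25 * 21 = 525

525


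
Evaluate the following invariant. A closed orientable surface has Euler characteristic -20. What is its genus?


chi = 2 - 2g for closed orientable surfaces.
-20 = 2 - 2g
2g = 2 - (-20) = 22
g = 11

11


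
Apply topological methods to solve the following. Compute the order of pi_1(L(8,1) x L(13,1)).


pi_1(X x Y) = pi_1(X) x pi_1(Y).
pi_1(L(8,1)) = Z/8, pi_1(L(13,1)) = Z/13.
|Z/8 x Z/13| = 8 * 13 = 104

104


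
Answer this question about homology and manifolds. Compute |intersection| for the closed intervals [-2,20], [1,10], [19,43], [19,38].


Intersection = [max(a_i), min(b_i)] = [19, 10].
Since 19 > 10, the intersection is empty.
Length = 0

0


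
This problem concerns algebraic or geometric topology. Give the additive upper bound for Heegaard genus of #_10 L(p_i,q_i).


Heegaard genus satisfies g(A#B) <= g(A) + g(B).
Each lens space has g = 1.
Upper bound: 10 * 1 = 10

10


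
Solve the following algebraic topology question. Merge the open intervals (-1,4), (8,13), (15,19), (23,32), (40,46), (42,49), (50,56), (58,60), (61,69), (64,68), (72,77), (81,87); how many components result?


Sort and merge overlapping open intervals.
Merged: (-1,4), (8,13), (15,19), (23,32), (40,49), (50,56), (58,60), (61,69), (72,77), (81,87).
Number of components = 10

10


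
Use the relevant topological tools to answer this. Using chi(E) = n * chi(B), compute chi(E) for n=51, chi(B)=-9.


For a finite covering: chi(E) = (number of sheets) * chi(B).
chi(E) = 51 * (-9) = -459

-459


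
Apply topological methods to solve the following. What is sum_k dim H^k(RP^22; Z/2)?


H^k(RP^22; Z/2) = Z/2 for each 0 <= k <= 22.
Total dimension = 22 + 1 = 23

23


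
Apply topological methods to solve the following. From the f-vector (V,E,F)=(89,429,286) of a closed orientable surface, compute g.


chi = V - E + F = 89 - 429 + 286 = -54
For orientable closed surface: chi = 2 - 2g, so g = (2 - chi)/2.
g = (2 - (-54)) / 2 = 56 / 2 = 28

28


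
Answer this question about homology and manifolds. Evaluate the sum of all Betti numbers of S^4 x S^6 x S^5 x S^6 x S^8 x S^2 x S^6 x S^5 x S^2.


Total Betti number is multiplicative under products.
Each S^d (d>=1) has total Betti number 2.
There are 9 sphere factors.
Total = 2^9 = 512

512


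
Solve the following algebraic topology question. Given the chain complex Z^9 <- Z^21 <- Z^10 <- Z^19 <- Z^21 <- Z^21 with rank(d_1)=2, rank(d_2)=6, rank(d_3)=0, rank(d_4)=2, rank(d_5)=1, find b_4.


rank H_k = rank(ker d_k) - rank(im d_{k+1}).
rank(ker d_4) = rank(C_4) - rank(d_4) = 21 - 2 = 19.
rank(im d_{4+1}) = 1.
rank H_4 = 19 - 1 = 18

18


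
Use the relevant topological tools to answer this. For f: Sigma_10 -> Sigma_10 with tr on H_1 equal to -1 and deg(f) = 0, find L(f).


L(f) = tr(f_0*) - tr(f_1*) + tr(f_2*).
= 1 - (-1) + (0)
= 2

2


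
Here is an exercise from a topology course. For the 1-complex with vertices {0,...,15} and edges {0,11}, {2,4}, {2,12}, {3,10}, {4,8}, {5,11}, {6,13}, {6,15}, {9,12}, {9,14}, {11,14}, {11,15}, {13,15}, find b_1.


b_1 = E - V + (number of components).
E = 13, V = 16, components = 4.
b_1 = 13 - 16 + 4 = 1

1


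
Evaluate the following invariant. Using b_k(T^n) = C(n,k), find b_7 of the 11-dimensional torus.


By the Kunneth formula, b_k(T^n) = C(n,k).
b_7(T^11) = C(11,7).
C(11,7) = 11!/(7!*4!) = 330

330


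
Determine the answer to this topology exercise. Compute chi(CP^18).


CP^18 has one cell in each even dimension 0, 2, ..., 2*18 (18+1 cells total).
All cells are even-dimensional, so chi = number of cells.
chi = 18 + 1 = 19

19


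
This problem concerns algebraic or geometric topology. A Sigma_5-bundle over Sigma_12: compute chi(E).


For a fiber bundle F -> E -> B (with CW structure): chi(E) = chi(B) * chi(F).
chi(Sigma_12) = -22, chi(Sigma_5) = -8.
chi(E) = (-22) * (-8) = 176

176


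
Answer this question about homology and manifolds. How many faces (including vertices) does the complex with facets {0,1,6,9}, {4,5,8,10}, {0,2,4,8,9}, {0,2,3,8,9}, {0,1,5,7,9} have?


Each maximal simplex on m vertices has 2^m - 1 nonempty faces.
Take the union (dedupe shared faces).
Total distinct faces = 94

94


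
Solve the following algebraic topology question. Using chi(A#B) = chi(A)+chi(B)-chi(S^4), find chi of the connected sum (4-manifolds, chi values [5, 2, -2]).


For n-manifolds: chi(A#B) = chi(A) + chi(B) - chi(S^4).
chi(S^4) = 1 + (-1)^4 = 2.
chi(#) = (sum chi_i) - (3-1)*chi(S^4) = 5 - 2*2 = 1

1


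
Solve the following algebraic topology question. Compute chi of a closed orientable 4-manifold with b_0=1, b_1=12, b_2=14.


By Poincare duality b_k = b_{4-k}, so full Betti numbers: b_0=1, b_1=12, b_2=14, b_3=12, b_4=1.
chi = sum (-1)^k b_k = -8

-8


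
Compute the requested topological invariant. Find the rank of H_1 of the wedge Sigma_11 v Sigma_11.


For a wedge: H_1(A v B) = H_1(A) + H_1(B).
b_1(Sigma_11) = 22, b_1(Sigma_11) = 22.
b_1 = 22 + 22 = 44

44


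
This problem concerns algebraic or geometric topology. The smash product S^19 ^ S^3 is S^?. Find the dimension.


S^m ^ S^n = S^{m+n}.
k = 19 + 3 = 22

22


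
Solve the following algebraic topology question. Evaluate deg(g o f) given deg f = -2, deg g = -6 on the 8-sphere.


Degree is multiplicative under composition: deg(g o f) = deg(g) * deg(f).
= -6 * -2 = 12

12


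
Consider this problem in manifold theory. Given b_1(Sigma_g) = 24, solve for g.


For a closed orientable surface: b_1 = 2g.
24 = 2g
g = 24 / 2 = 12

12


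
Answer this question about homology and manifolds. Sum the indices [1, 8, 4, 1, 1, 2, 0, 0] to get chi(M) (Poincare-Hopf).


Poincare-Hopf: chi(M) = sum of indices of zeros.
chi = (1) + (8) + (4) + (1) + (1) + (2) + (0) + (0) = 17

17


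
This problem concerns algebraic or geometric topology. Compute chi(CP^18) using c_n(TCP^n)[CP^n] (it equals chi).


For any closed oriented manifold, <e(TM),[M]> = chi(M).
chi(CP^18) = 18+1 = 19

19


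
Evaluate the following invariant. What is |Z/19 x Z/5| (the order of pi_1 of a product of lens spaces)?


pi_1(X x Y) = pi_1(X) x pi_1(Y).
pi_1(L(19,1)) = Z/19, pi_1(L(5,1)) = Z/5.
|Z/19 x Z/5| = 19 * 5 = 95

95


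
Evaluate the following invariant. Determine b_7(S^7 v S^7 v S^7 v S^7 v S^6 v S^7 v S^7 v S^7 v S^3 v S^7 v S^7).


For a wedge of spheres, H_k (k>0) is free on one generator per sphere of dimension k.
Spheres of dimension 7: count = 9.
b_7 = 9

9


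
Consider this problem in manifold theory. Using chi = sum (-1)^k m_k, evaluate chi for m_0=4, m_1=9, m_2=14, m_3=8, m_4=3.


Morse theory: chi(M) = sum_k (-1)^k m_k where m_k = #(index-k critical points).
= (4) + (-9) + (14) + (-8) + (3) = 4

4


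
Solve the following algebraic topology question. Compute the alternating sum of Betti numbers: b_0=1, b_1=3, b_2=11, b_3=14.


chi = sum_k (-1)^k b_k.
= (1) + (-3) + (11) + (-14)
= -5

-5


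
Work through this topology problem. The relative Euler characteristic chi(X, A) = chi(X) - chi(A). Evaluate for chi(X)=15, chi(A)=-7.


Relative Euler characteristic: chi(X, A) = chi(X) - chi(A).
= 15 - (-7) = 22

22


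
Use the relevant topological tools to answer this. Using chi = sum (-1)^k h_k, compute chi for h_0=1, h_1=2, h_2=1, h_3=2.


Handles of index k contribute (-1)^k to chi (same as CW cells).
chi = (1) + (-2) + (1) + (-2) = -2

-2


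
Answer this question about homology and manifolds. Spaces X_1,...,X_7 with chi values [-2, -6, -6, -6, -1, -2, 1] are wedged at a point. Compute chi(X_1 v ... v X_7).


chi(A v B) = chi(A) + chi(B) - 1 (one point identified).
For 7 spaces: chi = (sum chi_i) - (7 - 1).
sum = -22; chi = -22 - 6 = -28

-28


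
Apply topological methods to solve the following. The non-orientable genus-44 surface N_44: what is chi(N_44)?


For a non-orientable closed surface with k crosscaps: chi = 2 - k.
Here k = 44.
chi = 2 - 44 = -42

-42


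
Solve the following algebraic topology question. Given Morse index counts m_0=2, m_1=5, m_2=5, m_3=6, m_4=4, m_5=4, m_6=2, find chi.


Morse theory: chi(M) = sum_k (-1)^k m_k where m_k = #(index-k critical points).
= (2) + (-5) + (5) + (-6) + (4) + (-4) + (2) = -2

-2


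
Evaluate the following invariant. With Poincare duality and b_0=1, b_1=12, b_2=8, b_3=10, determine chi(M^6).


By Poincare duality b_k = b_{6-k}, so full Betti numbers: b_0=1, b_1=12, b_2=8, b_3=10, b_4=8, b_5=12, b_6=1.
chi = sum (-1)^k b_k = -16

-16


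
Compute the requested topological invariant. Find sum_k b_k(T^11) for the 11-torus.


b_k(T^11) = C(11,k), so the sum over k is sum_k C(11,k) = 2^11.
Total = 2^11 = 2048

2048


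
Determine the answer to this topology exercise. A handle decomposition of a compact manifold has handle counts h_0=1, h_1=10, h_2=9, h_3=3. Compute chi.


Handles of index k contribute (-1)^k to chi (same as CW cells).
chi = (1) + (-10) + (9) + (-3) = -3

-3


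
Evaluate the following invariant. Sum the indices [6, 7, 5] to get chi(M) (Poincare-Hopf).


Poincare-Hopf: chi(M) = sum of indices of zeros.
chi = (6) + (7) + (5) = 18

18


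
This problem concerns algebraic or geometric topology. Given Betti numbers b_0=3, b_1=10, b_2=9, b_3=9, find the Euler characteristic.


chi = sum_k (-1)^k b_k.
= (3) + (-10) + (9) + (-9)
= -7

-7


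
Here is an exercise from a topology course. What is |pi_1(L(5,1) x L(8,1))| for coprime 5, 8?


pi_1(X x Y) = pi_1(X) x pi_1(Y).
pi_1(L(5,1)) = Z/5, pi_1(L(8,1)) = Z/8.
|Z/5 x Z/8| = 5 * 8 = 40

40


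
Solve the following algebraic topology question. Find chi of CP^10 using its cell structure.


CP^10 has one cell in each even dimension 0, 2, ..., 2*10 (10+1 cells total).
All cells are even-dimensional, so chi = number of cells.
chi = 10 + 1 = 11

11


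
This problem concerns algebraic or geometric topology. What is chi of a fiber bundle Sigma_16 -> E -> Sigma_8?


For a fiber bundle F -> E -> B (with CW structure): chi(E) = chi(B) * chi(F).
chi(Sigma_8) = -14, chi(Sigma_16) = -30.
chi(E) = (-14) * (-30) = 420

420


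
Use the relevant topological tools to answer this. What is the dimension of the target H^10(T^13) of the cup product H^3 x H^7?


Cup product: H^p x H^q -> H^{p+q}; here p+q = 3+7 = 10.
rank H^k(T^n) = C(n,k).
C(13,10) = 286

286


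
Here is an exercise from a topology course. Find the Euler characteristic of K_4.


K_4: V = 4, E = C(4,2) = 6.
chi = V - E = 4 - 6 = -2

-2


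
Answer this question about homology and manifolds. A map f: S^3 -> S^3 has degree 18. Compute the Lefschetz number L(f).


On S^3: L(f) = tr(f_0*) + (-1)^3 tr(f_3*) = 1 + (-1)^3 * deg(f).
L(f) = 1 + (-1)^3 * 18 = 1 + -18 = -17

-17


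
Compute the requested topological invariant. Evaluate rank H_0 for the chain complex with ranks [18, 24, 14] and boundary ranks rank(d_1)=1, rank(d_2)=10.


rank H_k = rank(ker d_k) - rank(im d_{k+1}).
rank(ker d_0) = rank(C_0) - rank(d_0) = 18 - 0 = 18.
rank(im d_{0+1}) = 1.
rank H_0 = 18 - 1 = 17

17


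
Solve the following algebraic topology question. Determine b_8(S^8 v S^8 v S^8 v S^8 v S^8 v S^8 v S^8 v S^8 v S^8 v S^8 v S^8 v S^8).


For a wedge of spheres, H_k (k>0) is free on one generator per sphere of dimension k.
Spheres of dimension 8: count = 12.
b_8 = 12

12


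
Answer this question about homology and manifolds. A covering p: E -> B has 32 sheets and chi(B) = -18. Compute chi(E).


For a finite covering: chi(E) = (number of sheets) * chi(B).
chi(E) = 32 * (-18) = -576

-576


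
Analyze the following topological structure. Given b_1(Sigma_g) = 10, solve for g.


For a closed orientable surface: b_1 = 2g.
10 = 2g
g = 10 / 2 = 5

5


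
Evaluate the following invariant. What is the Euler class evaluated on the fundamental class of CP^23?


For any closed oriented manifold, <e(TM),[M]> = chi(M).
chi(CP^23) = 23+1 = 24

24


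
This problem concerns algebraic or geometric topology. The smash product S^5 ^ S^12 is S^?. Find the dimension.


S^m ^ S^n = S^{m+n}.
k = 5 + 12 = 17

17


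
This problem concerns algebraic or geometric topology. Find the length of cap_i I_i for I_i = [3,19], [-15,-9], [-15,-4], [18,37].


Intersection = [max(a_i), min(b_i)] = [18, -9].
Since 18 > -9, the intersection is empty.
Length = 0

0


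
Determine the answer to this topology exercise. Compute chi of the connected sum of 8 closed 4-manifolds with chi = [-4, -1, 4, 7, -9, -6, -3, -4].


For n-manifolds: chi(A#B) = chi(A) + chi(B) - chi(S^4).
chi(S^4) = 1 + (-1)^4 = 2.
chi(#) = (sum chi_i) - (8-1)*chi(S^4) = -16 - 7*2 = -30

-30


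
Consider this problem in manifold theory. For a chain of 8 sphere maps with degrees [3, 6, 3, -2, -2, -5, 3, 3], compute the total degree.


Degree is multiplicative: deg(composition) = product of degrees.
= (3) * (6) * (3) * (-2) * (-2) * (-5) * (3) * (3) = -9720

-9720


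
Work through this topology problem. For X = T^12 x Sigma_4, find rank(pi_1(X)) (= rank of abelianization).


pi_1(A x B) = pi_1(A) x pi_1(B); rank of abelianization = b_1.
b_1(T^12) = 12, b_1(Sigma_4) = 2*4 = 8.
b_1(product) = 12 + 8 = 20

20


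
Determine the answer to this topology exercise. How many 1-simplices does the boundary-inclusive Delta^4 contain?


Delta^4 has 4+1 vertices. A 1-face is a choice of 1+1 vertices.
f_1 = C(4+1, 1+1) = C(5,2) = 10

10


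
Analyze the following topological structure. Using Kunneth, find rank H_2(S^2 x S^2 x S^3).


Each S^d has Poincare polynomial 1 + t^d.
The product S^2 x S^2 x S^3 has Poincare polynomial prod(1+t^d_i).
Expanding: b_0=1, b_2=2, b_3=1, b_4=1, b_5=2, b_7=1.
b_2 = 2

2


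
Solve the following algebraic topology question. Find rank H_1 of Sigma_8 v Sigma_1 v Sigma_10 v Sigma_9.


For a wedge X v Y: reduced H_k(X v Y) = H_k(X) + H_k(Y).
Each Sigma_g contributes b_1 = 2g.
b_1 = 16 + 2 + 20 + 18 = 56

56


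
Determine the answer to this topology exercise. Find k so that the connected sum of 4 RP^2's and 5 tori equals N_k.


Since a >= 1, the sum is non-orientable; each T^2 can be replaced by RP^2 # RP^2 (since T^2#RP^2 = 3RP^2).
Total crosscaps k = 4 + 2*5 = 14.
Check via chi: chi = 4*1 + 5*0 - (4+5-1)*2 = -12 = 2 - k = -12. Consistent.

14


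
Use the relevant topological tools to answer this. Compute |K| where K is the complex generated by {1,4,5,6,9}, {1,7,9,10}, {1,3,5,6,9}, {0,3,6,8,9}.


Each maximal simplex on m vertices has 2^m - 1 nonempty faces.
Take the union (dedupe shared faces).
Total distinct faces = 83

83


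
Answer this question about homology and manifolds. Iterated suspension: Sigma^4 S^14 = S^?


Each suspension raises dimension by 1: Sigma S^n = S^{n+1}.
Sigma^4 S^14 = S^{14+4} = S^18

18


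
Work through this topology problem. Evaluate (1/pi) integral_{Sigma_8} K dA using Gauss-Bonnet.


Gauss-Bonnet: integral K dA = 2*pi*chi(M).
chi(Sigma_8) = 2 - 2*8 = -14.
(integral K dA)/pi = 2*chi = 2*(-14) = -28

-28


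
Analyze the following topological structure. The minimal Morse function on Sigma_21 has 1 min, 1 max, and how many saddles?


A perfect Morse function has m_k = b_k.
For Sigma_21: b_0=1, b_1=2g=42, b_2=1.
Saddles m_1 = 2g = 42

42


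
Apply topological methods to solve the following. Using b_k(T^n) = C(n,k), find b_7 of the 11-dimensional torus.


By the Kunneth formula, b_k(T^n) = C(n,k).
b_7(T^11) = C(11,7).
C(11,7) = 11!/(7!*4!) = 330

330


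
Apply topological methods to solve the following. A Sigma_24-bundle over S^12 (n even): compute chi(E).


chi(S^12) = 2 (n even), chi(Sigma_24) = 2 - 2*24 = -46.
chi(E) = 2 * (-46) = -92

-92


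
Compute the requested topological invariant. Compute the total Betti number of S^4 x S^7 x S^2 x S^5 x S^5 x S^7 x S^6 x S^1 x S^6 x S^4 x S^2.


Total Betti number is multiplicative under products.
Each S^d (d>=1) has total Betti number 2.
There are 11 sphere factors.
Total = 2^11 = 2048

2048


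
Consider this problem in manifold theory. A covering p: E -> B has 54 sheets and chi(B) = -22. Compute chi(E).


For a finite covering: chi(E) = (number of sheets) * chi(B).
chi(E) = 54 * (-22) = -1188

-1188


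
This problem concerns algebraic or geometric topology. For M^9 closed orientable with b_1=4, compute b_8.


Poincare duality for closed orientable n-manifolds: b_k = b_{n-k}.
Here n = 9, so b_8 = b_1 = 4

4


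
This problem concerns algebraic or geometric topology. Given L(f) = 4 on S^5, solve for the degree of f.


L(f) = 1 + (-1)^5 deg(f) on S^5.
4 = 1 + (-1)^5 * deg(f)
(-1)^5 * deg(f) = 3
deg(f) = -3

-3


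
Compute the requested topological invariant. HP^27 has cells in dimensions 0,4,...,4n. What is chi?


HP^27 has one cell in each dimension 0, 4, ..., 4*27 (27+1 cells, all even-dim).
chi = 27 + 1 = 28

28


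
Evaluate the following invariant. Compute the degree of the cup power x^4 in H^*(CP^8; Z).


|x| = 2 in H^*(CP^n).
|x^4| = 4 * |x| = 4 * 2 = 8

8


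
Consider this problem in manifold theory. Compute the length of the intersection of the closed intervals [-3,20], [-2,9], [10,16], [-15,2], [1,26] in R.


Intersection = [max(a_i), min(b_i)] = [10, 2].
Since 10 > 2, the intersection is empty.
Length = 0

0


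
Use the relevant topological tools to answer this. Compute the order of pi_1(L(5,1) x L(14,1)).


pi_1(X x Y) = pi_1(X) x pi_1(Y).
pi_1(L(5,1)) = Z/5, pi_1(L(14,1)) = Z/14.
|Z/5 x Z/14| = 5 * 14 = 70

70


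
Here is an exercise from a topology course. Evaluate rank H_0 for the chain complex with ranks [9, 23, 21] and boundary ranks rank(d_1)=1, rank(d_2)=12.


rank H_k = rank(ker d_k) - rank(im d_{k+1}).
rank(ker d_0) = rank(C_0) - rank(d_0) = 9 - 0 = 9.
rank(im d_{0+1}) = 1.
rank H_0 = 9 - 1 = 8

8


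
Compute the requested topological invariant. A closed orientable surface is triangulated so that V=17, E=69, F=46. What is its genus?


chi = V - E + F = 17 - 69 + 46 = -6
For orientable closed surface: chi = 2 - 2g, so g = (2 - chi)/2.
g = (2 - (-6)) / 2 = 8 / 2 = 4

4


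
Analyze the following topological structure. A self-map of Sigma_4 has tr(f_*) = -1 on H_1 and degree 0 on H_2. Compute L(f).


L(f) = tr(f_0*) - tr(f_1*) + tr(f_2*).
= 1 - (-1) + (0)
= 2

2


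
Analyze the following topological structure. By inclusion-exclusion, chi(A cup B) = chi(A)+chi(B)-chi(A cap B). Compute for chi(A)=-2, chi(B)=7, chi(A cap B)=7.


chi(A cup B) = chi(A) + chi(B) - chi(A cap B)
= -2 + (7) - (7)
= -2

-2


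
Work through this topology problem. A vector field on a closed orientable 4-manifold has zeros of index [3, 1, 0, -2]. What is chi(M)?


Poincare-Hopf: chi(M) = sum of indices of zeros.
chi = (3) + (1) + (0) + (-2) = 2

2


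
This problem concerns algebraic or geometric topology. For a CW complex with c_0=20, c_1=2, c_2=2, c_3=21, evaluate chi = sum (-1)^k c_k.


chi = sum_k (-1)^k c_k.
= (-1)^0*20 + (-1)^1*2 + (-1)^2*2 + (-1)^3*21
= (20) + (-2) + (2) + (-21)
= -1

-1


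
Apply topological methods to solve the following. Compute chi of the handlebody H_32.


A genus-g handlebody deformation retracts to a wedge of g circles.
chi(vee_g S^1) = 1 - g.
chi(H_32) = 1 - 32 = -31

-31


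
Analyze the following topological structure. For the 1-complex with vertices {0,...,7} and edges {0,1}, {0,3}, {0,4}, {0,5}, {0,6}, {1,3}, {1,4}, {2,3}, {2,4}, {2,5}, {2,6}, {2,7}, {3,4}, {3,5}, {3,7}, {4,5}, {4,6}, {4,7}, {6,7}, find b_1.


b_1 = E - V + (number of components).
E = 19, V = 8, components = 1.
b_1 = 19 - 8 + 1 = 12

12


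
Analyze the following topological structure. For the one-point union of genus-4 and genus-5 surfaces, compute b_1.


For a wedge: H_1(A v B) = H_1(A) + H_1(B).
b_1(Sigma_4) = 8, b_1(Sigma_5) = 10.
b_1 = 8 + 10 = 18

18


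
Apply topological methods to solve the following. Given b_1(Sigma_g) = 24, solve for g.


For a closed orientable surface: b_1 = 2g.
24 = 2g
g = 24 / 2 = 12

12


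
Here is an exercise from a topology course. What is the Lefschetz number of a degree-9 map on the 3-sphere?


On S^3: L(f) = tr(f_0*) + (-1)^3 tr(f_3*) = 1 + (-1)^3 * deg(f).
L(f) = 1 + (-1)^3 * 9 = 1 + -9 = -8

-8


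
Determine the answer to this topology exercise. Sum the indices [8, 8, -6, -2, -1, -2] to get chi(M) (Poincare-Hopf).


Poincare-Hopf: chi(M) = sum of indices of zeros.
chi = (8) + (8) + (-6) + (-2) + (-1) + (-2) = 5

5


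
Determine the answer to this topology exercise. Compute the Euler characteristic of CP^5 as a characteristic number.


For any closed oriented manifold, <e(TM),[M]> = chi(M).
chi(CP^5) = 5+1 = 6

6


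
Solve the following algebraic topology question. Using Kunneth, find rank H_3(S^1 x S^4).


Each S^d has Poincare polynomial 1 + t^d.
The product S^1 x S^4 has Poincare polynomial prod(1+t^d_i).
Expanding: b_0=1, b_1=1, b_4=1, b_5=1.
b_3 = 0

0


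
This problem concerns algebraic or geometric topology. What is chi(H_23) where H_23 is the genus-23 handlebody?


A genus-g handlebody deformation retracts to a wedge of g circles.
chi(vee_g S^1) = 1 - g.
chi(H_23) = 1 - 23 = -22

-22


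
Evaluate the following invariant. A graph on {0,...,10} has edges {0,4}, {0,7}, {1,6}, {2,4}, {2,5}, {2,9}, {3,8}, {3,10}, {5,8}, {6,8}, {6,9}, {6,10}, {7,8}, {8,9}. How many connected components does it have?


Run DFS/union-find over 11 vertices.
V = 11, E = 14.
Number of components = 1

1


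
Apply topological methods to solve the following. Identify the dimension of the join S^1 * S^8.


Join of spheres: S^m * S^n = S^{m+n+1}.
dim = 1 + 8 + 1 = 10

10


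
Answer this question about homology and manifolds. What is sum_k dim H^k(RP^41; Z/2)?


H^k(RP^41; Z/2) = Z/2 for each 0 <= k <= 41.
Total dimension = 41 + 1 = 42

42


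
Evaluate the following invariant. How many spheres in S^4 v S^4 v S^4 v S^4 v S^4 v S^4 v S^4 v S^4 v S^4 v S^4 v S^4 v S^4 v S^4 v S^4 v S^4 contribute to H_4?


For a wedge of spheres, H_k (k>0) is free on one generator per sphere of dimension k.
Spheres of dimension 4: count = 15.
b_4 = 15

15


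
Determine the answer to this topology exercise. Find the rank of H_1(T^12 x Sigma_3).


pi_1(A x B) = pi_1(A) x pi_1(B); rank of abelianization = b_1.
b_1(T^12) = 12, b_1(Sigma_3) = 2*3 = 6.
b_1(product) = 12 + 6 = 18

18


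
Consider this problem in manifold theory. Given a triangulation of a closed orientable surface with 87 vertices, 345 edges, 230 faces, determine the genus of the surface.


chi = V - E + F = 87 - 345 + 230 = -28
For orientable closed surface: chi = 2 - 2g, so g = (2 - chi)/2.
g = (2 - (-28)) / 2 = 30 / 2 = 15

15


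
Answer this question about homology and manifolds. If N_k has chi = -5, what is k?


chi = 2 - k for closed non-orientable surfaces with k crosscaps.
-5 = 2 - k
k = 2 - (-5) = 7

7


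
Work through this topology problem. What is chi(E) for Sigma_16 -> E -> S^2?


chi(S^2) = 2 (n even), chi(Sigma_16) = 2 - 2*16 = -30.
chi(E) = 2 * (-30) = -60

-60


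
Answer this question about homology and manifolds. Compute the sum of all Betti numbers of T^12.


b_k(T^12) = C(12,k), so the sum over k is sum_k C(12,k) = 2^12.
Total = 2^12 = 4096

4096


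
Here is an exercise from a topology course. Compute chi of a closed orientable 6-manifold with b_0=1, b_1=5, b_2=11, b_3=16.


By Poincare duality b_k = b_{6-k}, so full Betti numbers: b_0=1, b_1=5, b_2=11, b_3=16, b_4=11, b_5=5, b_6=1.
chi = sum (-1)^k b_k = -2

-2


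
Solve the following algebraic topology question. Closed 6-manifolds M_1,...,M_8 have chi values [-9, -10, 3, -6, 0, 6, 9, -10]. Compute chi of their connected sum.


For n-manifolds: chi(A#B) = chi(A) + chi(B) - chi(S^6).
chi(S^6) = 1 + (-1)^6 = 2.
chi(#) = (sum chi_i) - (8-1)*chi(S^6) = -17 - 7*2 = -31

-31


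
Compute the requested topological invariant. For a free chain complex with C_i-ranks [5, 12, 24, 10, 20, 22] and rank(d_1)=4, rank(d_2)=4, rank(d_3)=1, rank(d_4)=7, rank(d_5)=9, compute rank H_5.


rank H_k = rank(ker d_k) - rank(im d_{k+1}).
rank(ker d_5) = rank(C_5) - rank(d_5) = 22 - 9 = 13.
rank(im d_{5+1}) = 0.
rank H_5 = 13 - 0 = 13

13


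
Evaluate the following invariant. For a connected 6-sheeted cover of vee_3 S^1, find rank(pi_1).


Nielsen-Schreier: an index-n subgroup of F_r is free of rank 1 + n(r-1).
Equivalently: chi(cover) = n*chi(base); chi(vee_r S^1) = 1 - 3 = -2.
chi(E) = 6*(-2) = -12; rank = 1 - chi(E) = 1 - (-12) = 13.
rank = 1 + 6*(3-1) = 1 + 12 = 13

13


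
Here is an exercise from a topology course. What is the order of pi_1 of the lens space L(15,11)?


pi_1(L(p,q)) = Z/pZ for any q coprime to p.
|pi_1(L(15,11))| = 15

15


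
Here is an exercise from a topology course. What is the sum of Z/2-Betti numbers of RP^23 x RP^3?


dim H^*(RP^n; Z/2) = n+1 (one Z/2 in each degree 0..n).
Total Betti number is multiplicative.
Total = (23+1) * (3+1) = 24 * 4 = 96

96


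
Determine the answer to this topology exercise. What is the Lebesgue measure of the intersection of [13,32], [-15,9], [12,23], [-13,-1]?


Intersection = [max(a_i), min(b_i)] = [13, -1].
Since 13 > -1, the intersection is empty.
Length = 0

0


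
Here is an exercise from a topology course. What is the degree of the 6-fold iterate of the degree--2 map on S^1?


deg(f) = -2. Degree is multiplicative: deg(f^6) = (deg f)^6.
deg(f^6) = (-2)^6 = 64

64


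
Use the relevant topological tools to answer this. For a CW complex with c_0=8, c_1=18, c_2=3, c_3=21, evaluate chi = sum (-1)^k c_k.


chi = sum_k (-1)^k c_k.
= (-1)^0*8 + (-1)^1*18 + (-1)^2*3 + (-1)^3*21
= (8) + (-18) + (3) + (-21)
= -28

-28


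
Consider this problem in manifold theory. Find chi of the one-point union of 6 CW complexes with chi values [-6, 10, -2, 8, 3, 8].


chi(A v B) = chi(A) + chi(B) - 1 (one point identified).
For 6 spaces: chi = (sum chi_i) - (6 - 1).
sum = 21; chi = 21 - 5 = 16

16


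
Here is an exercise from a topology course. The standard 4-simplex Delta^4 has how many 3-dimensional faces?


Delta^4 has 4+1 vertices. A 3-face is a choice of 3+1 vertices.
f_3 = C(4+1, 3+1) = C(5,4) = 5

5


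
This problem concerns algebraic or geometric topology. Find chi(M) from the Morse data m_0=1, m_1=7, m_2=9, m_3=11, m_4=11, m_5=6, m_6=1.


Morse theory: chi(M) = sum_k (-1)^k m_k where m_k = #(index-k critical points).
= (1) + (-7) + (9) + (-11) + (11) + (-6) + (1) = -2

-2


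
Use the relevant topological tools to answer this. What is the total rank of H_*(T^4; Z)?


b_k(T^4) = C(4,k), so the sum over k is sum_k C(4,k) = 2^4.
Total = 2^4 = 16

16


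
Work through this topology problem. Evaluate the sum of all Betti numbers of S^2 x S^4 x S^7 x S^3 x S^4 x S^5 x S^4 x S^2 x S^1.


Total Betti number is multiplicative under products.
Each S^d (d>=1) has total Betti number 2.
There are 9 sphere factors.
Total = 2^9 = 512

512


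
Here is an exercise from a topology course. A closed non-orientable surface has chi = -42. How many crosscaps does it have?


chi = 2 - k for closed non-orientable surfaces with k crosscaps.
-42 = 2 - k
k = 2 - (-42) = 44

44


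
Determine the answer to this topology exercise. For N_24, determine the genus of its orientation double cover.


chi(N_24) = 2 - 24 = -22.
Double cover: chi(Sigma_g) = 2 * chi(N_24) = 2*(-22) = -44.
2 - 2g = -44, so g = (2 - (-44))/2 = 46/2 = 23

23


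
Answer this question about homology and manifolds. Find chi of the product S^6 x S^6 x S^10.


chi is multiplicative: chi(X x Y) = chi(X) chi(Y).
Each even-dim sphere has chi = 2. There are 3 factors.
chi = 2^3 = 8

8


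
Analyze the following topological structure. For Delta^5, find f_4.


Delta^5 has 5+1 vertices. A 4-face is a choice of 4+1 vertices.
f_4 = C(5+1, 4+1) = C(6,5) = 6

6


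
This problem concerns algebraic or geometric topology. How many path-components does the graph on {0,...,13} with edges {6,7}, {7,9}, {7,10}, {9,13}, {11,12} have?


Run DFS/union-find over 14 vertices.
V = 14, E = 5.
Number of components = 9

9


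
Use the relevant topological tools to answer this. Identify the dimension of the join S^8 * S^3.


Join of spheres: S^m * S^n = S^{m+n+1}.
dim = 8 + 3 + 1 = 12

12


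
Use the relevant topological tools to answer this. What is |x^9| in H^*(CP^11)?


|x| = 2 in H^*(CP^n).
|x^9| = 9 * |x| = 9 * 2 = 18

18


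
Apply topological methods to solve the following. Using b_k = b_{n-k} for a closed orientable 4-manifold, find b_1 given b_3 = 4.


Poincare duality for closed orientable n-manifolds: b_k = b_{n-k}.
Here n = 4, so b_1 = b_3 = 4

4


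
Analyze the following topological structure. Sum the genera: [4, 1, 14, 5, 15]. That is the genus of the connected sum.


Genus is additive under connected sum of orientable surfaces.
g = 4 + 1 + 14 + 5 + 15 = 39

39


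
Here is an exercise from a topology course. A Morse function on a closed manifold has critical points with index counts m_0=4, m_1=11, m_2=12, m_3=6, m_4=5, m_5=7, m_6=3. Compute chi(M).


Morse theory: chi(M) = sum_k (-1)^k m_k where m_k = #(index-k critical points).
= (4) + (-11) + (12) + (-6) + (5) + (-7) + (3) = 0

0


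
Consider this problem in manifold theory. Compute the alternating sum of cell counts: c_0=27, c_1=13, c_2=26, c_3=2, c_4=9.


chi = sum_k (-1)^k c_k.
= (-1)^0*27 + (-1)^1*13 + (-1)^2*26 + (-1)^3*2 + (-1)^4*9
= (27) + (-13) + (26) + (-2) + (9)
= 47

47


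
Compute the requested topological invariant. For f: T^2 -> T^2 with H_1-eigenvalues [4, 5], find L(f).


For a torus self-map: L(f) = det(I - A) where A acts on H_1.
L(f) = (1-4) * (1-5) = -3 * -4 = 12

12


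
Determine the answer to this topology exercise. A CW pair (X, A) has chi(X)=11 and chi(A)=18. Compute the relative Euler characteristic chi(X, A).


Relative Euler characteristic: chi(X, A) = chi(X) - chi(A).
= 11 - (18) = -7

-7


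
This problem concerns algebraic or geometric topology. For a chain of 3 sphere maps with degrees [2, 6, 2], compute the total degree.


Degree is multiplicative: deg(composition) = product of degrees.
= (2) * (6) * (2) = 24

24


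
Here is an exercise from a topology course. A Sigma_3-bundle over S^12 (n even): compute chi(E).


chi(S^12) = 2 (n even), chi(Sigma_3) = 2 - 2*3 = -4.
chi(E) = 2 * (-4) = -8

-8


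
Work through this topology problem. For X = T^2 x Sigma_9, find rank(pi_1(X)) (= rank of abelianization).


pi_1(A x B) = pi_1(A) x pi_1(B); rank of abelianization = b_1.
b_1(T^2) = 2, b_1(Sigma_9) = 2*9 = 18.
b_1(product) = 2 + 18 = 20

20


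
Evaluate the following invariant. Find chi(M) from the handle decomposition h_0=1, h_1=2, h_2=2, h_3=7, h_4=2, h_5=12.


Handles of index k contribute (-1)^k to chi (same as CW cells).
chi = (1) + (-2) + (2) + (-7) + (2) + (-12) = -16

-16


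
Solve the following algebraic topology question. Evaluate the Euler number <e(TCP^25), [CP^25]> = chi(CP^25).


For any closed oriented manifold, <e(TM),[M]> = chi(M).
chi(CP^25) = 25+1 = 26

26


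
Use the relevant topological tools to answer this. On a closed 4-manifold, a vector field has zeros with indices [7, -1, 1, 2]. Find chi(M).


Poincare-Hopf: chi(M) = sum of indices of zeros.
chi = (7) + (-1) + (1) + (2) = 9

9


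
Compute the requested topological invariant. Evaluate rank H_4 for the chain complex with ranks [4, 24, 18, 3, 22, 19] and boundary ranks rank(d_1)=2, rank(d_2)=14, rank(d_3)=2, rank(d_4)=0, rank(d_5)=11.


rank H_k = rank(ker d_k) - rank(im d_{k+1}).
rank(ker d_4) = rank(C_4) - rank(d_4) = 22 - 0 = 22.
rank(im d_{4+1}) = 11.
rank H_4 = 22 - 11 = 11

11


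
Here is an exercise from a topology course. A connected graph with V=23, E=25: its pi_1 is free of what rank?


For a connected graph: rank(pi_1) = b_1 = E - V + 1 = 1 - chi.
chi = V - E = 23 - 25 = -2.
rank = 1 - (-2) = 25 - 23 + 1 = 3

3


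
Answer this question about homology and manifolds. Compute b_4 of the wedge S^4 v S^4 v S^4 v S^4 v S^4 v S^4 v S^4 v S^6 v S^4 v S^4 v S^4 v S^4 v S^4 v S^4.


For a wedge of spheres, H_k (k>0) is free on one generator per sphere of dimension k.
Spheres of dimension 4: count = 13.
b_4 = 13

13


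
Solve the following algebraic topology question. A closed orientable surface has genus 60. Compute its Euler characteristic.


For a closed orientable surface of genus g: chi = 2 - 2g.
Here g = 60.
chi = 2 - 2*60 = 2 - 120 = -118

-118


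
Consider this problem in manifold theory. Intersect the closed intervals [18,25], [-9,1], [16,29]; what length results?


Intersection = [max(a_i), min(b_i)] = [18, 1].
Since 18 > 1, the intersection is empty.
Length = 0

0


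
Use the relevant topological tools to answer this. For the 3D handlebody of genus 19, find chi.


A genus-g handlebody deformation retracts to a wedge of g circles.
chi(vee_g S^1) = 1 - g.
chi(H_19) = 1 - 19 = -18

-18


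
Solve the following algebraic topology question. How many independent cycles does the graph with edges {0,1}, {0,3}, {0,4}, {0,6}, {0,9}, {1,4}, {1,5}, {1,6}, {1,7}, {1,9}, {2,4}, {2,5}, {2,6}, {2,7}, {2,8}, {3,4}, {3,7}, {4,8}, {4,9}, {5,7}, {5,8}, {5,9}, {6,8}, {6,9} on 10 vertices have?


b_1 = E - V + (number of components).
E = 24, V = 10, components = 1.
b_1 = 24 - 10 + 1 = 15

15


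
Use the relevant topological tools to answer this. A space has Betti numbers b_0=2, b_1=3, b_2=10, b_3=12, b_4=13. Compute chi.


chi = sum_k (-1)^k b_k.
= (2) + (-3) + (10) + (-12) + (13)
= 10

10


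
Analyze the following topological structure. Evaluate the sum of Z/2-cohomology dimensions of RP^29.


H^k(RP^29; Z/2) = Z/2 for each 0 <= k <= 29.
Total dimension = 29 + 1 = 30

30


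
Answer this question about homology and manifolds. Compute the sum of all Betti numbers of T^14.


b_k(T^14) = C(14,k), so the sum over k is sum_k C(14,k) = 2^14.
Total = 2^14 = 16384

16384


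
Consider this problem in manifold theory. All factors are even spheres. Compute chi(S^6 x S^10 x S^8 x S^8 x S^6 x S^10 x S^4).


chi is multiplicative: chi(X x Y) = chi(X) chi(Y).
Each even-dim sphere has chi = 2. There are 7 factors.
chi = 2^7 = 128

128
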